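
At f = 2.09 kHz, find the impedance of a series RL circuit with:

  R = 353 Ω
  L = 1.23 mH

Step 1 — Angular frequency: ω = 2π·f = 2π·2090 = 1.313e+04 rad/s.
Step 2 — Component impedances:
  R: Z = R = 353 Ω
  L: Z = jωL = j·1.313e+04·0.00123 = 0 + j16.15 Ω
Step 3 — Series combination: Z_total = R + L = 353 + j16.15 Ω = 353.4∠2.6° Ω.

Z = 353 + j16.15 Ω = 353.4∠2.6° Ω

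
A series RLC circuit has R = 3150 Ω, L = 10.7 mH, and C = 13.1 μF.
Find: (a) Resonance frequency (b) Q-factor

Step 1 — Resonance condition Im(Z)=0 gives ω₀ = 1/√(LC).
Step 2 — ω₀ = 1/√(0.0107·1.31e-05) = 2671 rad/s.
Step 3 — f₀ = ω₀/(2π) = 425.1 Hz.
Step 4 — Series Q: Q = ω₀L/R = 2671·0.0107/3150 = 0.009073.

(a) f₀ = 425.1 Hz  (b) Q = 0.009073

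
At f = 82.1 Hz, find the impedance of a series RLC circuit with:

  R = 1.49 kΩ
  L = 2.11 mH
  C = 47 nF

Step 1 — Angular frequency: ω = 2π·f = 2π·82.1 = 515.8 rad/s.
Step 2 — Component impedances:
  R: Z = R = 1490 Ω
  L: Z = jωL = j·515.8·0.00211 = 0 + j1.088 Ω
  C: Z = 1/(jωC) = -j/(ω·C) = 0 - j4.125e+04 Ω
Step 3 — Series combination: Z_total = R + L + C = 1490 - j4.124e+04 Ω = 4.127e+04∠-87.9° Ω.

Z = 1490 - j4.124e+04 Ω = 4.127e+04∠-87.9° Ω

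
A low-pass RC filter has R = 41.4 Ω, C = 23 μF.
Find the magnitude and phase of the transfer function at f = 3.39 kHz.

Step 1 — Angular frequency: ω = 2π·3390 = 2.13e+04 rad/s.
Step 2 — Transfer function: H(jω) = 1/(1 + jωRC).
Step 3 — Denominator: 1 + jωRC = 1 + j·2.13e+04·41.4·2.3e-05 = 1 + j20.28.
Step 4 — H = 0.002425 - j0.04919.
Step 5 — Magnitude: |H| = 0.04925 (-26.2 dB); phase: φ = -87.2°.

|H| = 0.04925 (-26.2 dB), φ = -87.2°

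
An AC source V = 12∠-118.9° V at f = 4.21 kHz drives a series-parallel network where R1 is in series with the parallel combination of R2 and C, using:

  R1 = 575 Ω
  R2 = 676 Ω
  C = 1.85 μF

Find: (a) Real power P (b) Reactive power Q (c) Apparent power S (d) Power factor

Step 1 — Angular frequency: ω = 2π·f = 2π·4210 = 2.645e+04 rad/s.
Step 2 — Component impedances:
  R1: Z = R = 575 Ω
  R2: Z = R = 676 Ω
  C: Z = 1/(jωC) = -j/(ω·C) = 0 - j20.43 Ω
Step 3 — Parallel branch: R2 || C = 1/(1/R2 + 1/C) = 0.6171 - j20.42 Ω.
Step 4 — Series with R1: Z_total = R1 + (R2 || C) = 575.6 - j20.42 Ω = 576∠-2.0° Ω.
Step 5 — Source phasor: V = 12∠-118.9° V = -5.799 - j10.51 V.
Step 6 — Current: I = V / Z = -0.009416 - j0.01858 A = 0.02083∠-116.9° A.
Step 7 — Complex power: S = V·I* = 0.2499 - j0.008862 VA.
Step 8 — Real power: P = Re(S) = 0.2499 W.
Step 9 — Reactive power: Q = Im(S) = -0.008862 VAR.
Step 10 — Apparent power: |S| = 0.25 VA.
Step 11 — Power factor: PF = P/|S| = 0.9994 (leading).

(a) P = 0.2499 W  (b) Q = -0.008862 VAR  (c) S = 0.25 VA  (d) PF = 0.9994 (leading)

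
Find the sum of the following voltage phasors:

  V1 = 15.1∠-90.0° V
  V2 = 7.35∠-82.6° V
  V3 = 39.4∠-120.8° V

Step 1 — Convert each phasor to rectangular form:
  V1 = 15.1·(cos(-90.0°) + j·sin(-90.0°)) = 0 - j15.1 V
  V2 = 7.35·(cos(-82.6°) + j·sin(-82.6°)) = 0.9466 - j7.289 V
  V3 = 39.4·(cos(-120.8°) + j·sin(-120.8°)) = -20.17 - j33.84 V
Step 2 — Sum components: V_total = -19.23 - j56.23 V.
Step 3 — Convert to polar: |V_total| = 59.43 V, ∠V_total = -108.9°.

V_total = 59.43∠-108.9° V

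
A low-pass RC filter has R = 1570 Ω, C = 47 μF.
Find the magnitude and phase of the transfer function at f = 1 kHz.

Step 1 — Angular frequency: ω = 2π·1000 = 6283 rad/s.
Step 2 — Transfer function: H(jω) = 1/(1 + jωRC).
Step 3 — Denominator: 1 + jωRC = 1 + j·6283·1570·4.7e-05 = 1 + j463.6.
Step 4 — H = 4.652e-06 - j0.002157.
Step 5 — Magnitude: |H| = 0.002157 (-53.3 dB); phase: φ = -89.9°.

|H| = 0.002157 (-53.3 dB), φ = -89.9°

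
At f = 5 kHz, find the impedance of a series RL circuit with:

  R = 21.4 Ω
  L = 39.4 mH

Step 1 — Angular frequency: ω = 2π·f = 2π·5000 = 3.142e+04 rad/s.
Step 2 — Component impedances:
  R: Z = R = 21.4 Ω
  L: Z = jωL = j·3.142e+04·0.0394 = 0 + j1238 Ω
Step 3 — Series combination: Z_total = R + L = 21.4 + j1238 Ω = 1238∠89.0° Ω.

Z = 21.4 + j1238 Ω = 1238∠89.0° Ω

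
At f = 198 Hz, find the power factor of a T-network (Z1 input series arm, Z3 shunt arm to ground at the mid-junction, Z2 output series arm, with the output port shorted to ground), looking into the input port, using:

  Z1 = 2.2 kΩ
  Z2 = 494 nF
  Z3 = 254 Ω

Step 1 — Angular frequency: ω = 2π·f = 2π·198 = 1244 rad/s.
Step 2 — Component impedances:
  Z1: Z = R = 2200 Ω
  Z2: Z = 1/(jωC) = -j/(ω·C) = 0 - j1627 Ω
  Z3: Z = R = 254 Ω
Step 3 — With the output port shorted to ground, the output series arm Z2 runs from the junction to ground; the shunt arm Z3 also runs from the junction to ground. They appear in parallel: Z3 || Z2 = 248 - j38.71 Ω.
Step 4 — Series with input arm Z1: Z_in = Z1 + (Z3 || Z2) = 2448 - j38.71 Ω = 2448∠-0.9° Ω.
Step 5 — Power factor: PF = cos(φ) = Re(Z)/|Z| = 2448/2448.3 = 0.9999.
Step 6 — Type: Im(Z) = -38.71 ⇒ leading (phase φ = -0.9°).

PF = 0.9999 (leading, φ = -0.9°)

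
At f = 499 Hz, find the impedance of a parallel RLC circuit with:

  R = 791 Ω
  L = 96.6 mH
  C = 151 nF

Step 1 — Angular frequency: ω = 2π·f = 2π·499 = 3135 rad/s.
Step 2 — Component impedances:
  R: Z = R = 791 Ω
  L: Z = jωL = j·3135·0.0966 = 0 + j302.9 Ω
  C: Z = 1/(jωC) = -j/(ω·C) = 0 - j2112 Ω
Step 3 — Parallel combination: 1/Z_total = 1/R + 1/L + 1/C; Z_total = 131.7 + j294.7 Ω = 322.8∠65.9° Ω.

Z = 131.7 + j294.7 Ω = 322.8∠65.9° Ω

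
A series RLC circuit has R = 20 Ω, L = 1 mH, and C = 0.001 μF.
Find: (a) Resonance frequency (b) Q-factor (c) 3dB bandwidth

Step 1 — Resonance condition Im(Z)=0 gives ω₀ = 1/√(LC).
Step 2 — ω₀ = 1/√(0.001·1e-09) = 1e+06 rad/s.
Step 3 — f₀ = ω₀/(2π) = 1.592e+05 Hz.
Step 4 — Series Q: Q = ω₀L/R = 1e+06·0.001/20 = 50.
Step 5 — 3dB bandwidth: Δω = ω₀/Q = 2e+04 rad/s; BW = Δω/(2π) = 3183 Hz.

(a) f₀ = 1.592e+05 Hz  (b) Q = 50  (c) BW = 3183 Hz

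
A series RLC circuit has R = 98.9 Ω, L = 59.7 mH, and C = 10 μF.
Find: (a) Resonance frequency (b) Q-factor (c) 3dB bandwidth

Step 1 — Resonance: ω₀ = 1/√(LC) = 1/√(0.0597·1e-05) = 1294 rad/s.
Step 2 — f₀ = ω₀/(2π) = 206 Hz.
Step 3 — Series Q: Q = ω₀L/R = 1294·0.0597/98.9 = 0.7813.
Step 4 — Bandwidth: Δω = ω₀/Q = 1657 rad/s; BW = Δω/(2π) = 263.7 Hz.

(a) f₀ = 206 Hz  (b) Q = 0.7813  (c) BW = 263.7 Hz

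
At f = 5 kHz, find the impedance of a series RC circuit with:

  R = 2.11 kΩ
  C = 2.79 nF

Step 1 — Angular frequency: ω = 2π·f = 2π·5000 = 3.142e+04 rad/s.
Step 2 — Component impedances:
  R: Z = R = 2110 Ω
  C: Z = 1/(jωC) = -j/(ω·C) = 0 - j1.141e+04 Ω
Step 3 — Series combination: Z_total = R + C = 2110 - j1.141e+04 Ω = 1.16e+04∠-79.5° Ω.

Z = 2110 - j1.141e+04 Ω = 1.16e+04∠-79.5° Ω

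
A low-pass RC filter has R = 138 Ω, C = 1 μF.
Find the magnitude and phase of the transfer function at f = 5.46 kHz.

Step 1 — Angular frequency: ω = 2π·5460 = 3.431e+04 rad/s.
Step 2 — Transfer function: H(jω) = 1/(1 + jωRC).
Step 3 — Denominator: 1 + jωRC = 1 + j·3.431e+04·138·1e-06 = 1 + j4.734.
Step 4 — H = 0.04271 - j0.2022.
Step 5 — Magnitude: |H| = 0.2067 (-13.7 dB); phase: φ = -78.1°.

|H| = 0.2067 (-13.7 dB), φ = -78.1°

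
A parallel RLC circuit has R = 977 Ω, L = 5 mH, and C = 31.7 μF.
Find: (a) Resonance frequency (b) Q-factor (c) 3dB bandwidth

Step 1 — Resonance: ω₀ = 1/√(LC) = 1/√(0.005·3.17e-05) = 2512 rad/s.
Step 2 — f₀ = ω₀/(2π) = 399.8 Hz.
Step 3 — Parallel Q: Q = R/(ω₀L) = 977/(2512·0.005) = 77.79.
Step 4 — Bandwidth: Δω = ω₀/Q = 32.29 rad/s; BW = Δω/(2π) = 5.139 Hz.

(a) f₀ = 399.8 Hz  (b) Q = 77.79  (c) BW = 5.139 Hz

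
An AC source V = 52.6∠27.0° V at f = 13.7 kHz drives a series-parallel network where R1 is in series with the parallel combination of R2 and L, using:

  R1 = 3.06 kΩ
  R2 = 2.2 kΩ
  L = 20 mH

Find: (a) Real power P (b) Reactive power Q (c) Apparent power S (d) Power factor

Step 1 — Angular frequency: ω = 2π·f = 2π·1.37e+04 = 8.608e+04 rad/s.
Step 2 — Component impedances:
  R1: Z = R = 3060 Ω
  R2: Z = R = 2200 Ω
  L: Z = jωL = j·8.608e+04·0.02 = 0 + j1722 Ω
Step 3 — Parallel branch: R2 || L = 1/(1/R2 + 1/L) = 835.6 + j1068 Ω.
Step 4 — Series with R1: Z_total = R1 + (R2 || L) = 3896 + j1068 Ω = 4039∠15.3° Ω.
Step 5 — Source phasor: V = 52.6∠27.0° V = 46.87 + j23.88 V.
Step 6 — Current: I = V / Z = 0.01275 + j0.002635 A = 0.01302∠11.7° A.
Step 7 — Complex power: S = V·I* = 0.6606 + j0.1811 VA.
Step 8 — Real power: P = Re(S) = 0.6606 W.
Step 9 — Reactive power: Q = Im(S) = 0.1811 VAR.
Step 10 — Apparent power: |S| = 0.685 VA.
Step 11 — Power factor: PF = P/|S| = 0.9644 (lagging).

(a) P = 0.6606 W  (b) Q = 0.1811 VAR  (c) S = 0.685 VA  (d) PF = 0.9644 (lagging)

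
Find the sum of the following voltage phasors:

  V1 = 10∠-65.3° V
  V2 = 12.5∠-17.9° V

Step 1 — Convert each phasor to rectangular form:
  V1 = 10·(cos(-65.3°) + j·sin(-65.3°)) = 4.179 - j9.085 V
  V2 = 12.5·(cos(-17.9°) + j·sin(-17.9°)) = 11.89 - j3.842 V
Step 2 — Sum components: V_total = 16.07 - j12.93 V.
Step 3 — Convert to polar: |V_total| = 20.63 V, ∠V_total = -38.8°.

V_total = 20.63∠-38.8° V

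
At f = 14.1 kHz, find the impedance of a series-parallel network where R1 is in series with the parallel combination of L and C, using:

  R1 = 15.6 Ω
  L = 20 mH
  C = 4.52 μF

Step 1 — Angular frequency: ω = 2π·f = 2π·1.41e+04 = 8.859e+04 rad/s.
Step 2 — Component impedances:
  R1: Z = R = 15.6 Ω
  L: Z = jωL = j·8.859e+04·0.02 = 0 + j1772 Ω
  C: Z = 1/(jωC) = -j/(ω·C) = 0 - j2.497 Ω
Step 3 — Parallel branch: L || C = 1/(1/L + 1/C) = 0 - j2.501 Ω.
Step 4 — Series with R1: Z_total = R1 + (L || C) = 15.6 - j2.501 Ω = 15.8∠-9.1° Ω.

Z = 15.6 - j2.501 Ω = 15.8∠-9.1° Ω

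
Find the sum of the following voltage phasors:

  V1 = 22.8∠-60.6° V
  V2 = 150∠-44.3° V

Step 1 — Convert each phasor to rectangular form:
  V1 = 22.8·(cos(-60.6°) + j·sin(-60.6°)) = 11.19 - j19.86 V
  V2 = 150·(cos(-44.3°) + j·sin(-44.3°)) = 107.4 - j104.8 V
Step 2 — Sum components: V_total = 118.5 - j124.6 V.
Step 3 — Convert to polar: |V_total| = 172 V, ∠V_total = -46.4°.

V_total = 172∠-46.4° V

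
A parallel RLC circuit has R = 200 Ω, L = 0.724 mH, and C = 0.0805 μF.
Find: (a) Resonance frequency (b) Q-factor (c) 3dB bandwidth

Step 1 — Resonance: ω₀ = 1/√(LC) = 1/√(0.000724·8.05e-08) = 1.31e+05 rad/s.
Step 2 — f₀ = ω₀/(2π) = 2.085e+04 Hz.
Step 3 — Parallel Q: Q = R/(ω₀L) = 200/(1.31e+05·0.000724) = 2.109.
Step 4 — Bandwidth: Δω = ω₀/Q = 6.211e+04 rad/s; BW = Δω/(2π) = 9885 Hz.

(a) f₀ = 2.085e+04 Hz  (b) Q = 2.109  (c) BW = 9885 Hz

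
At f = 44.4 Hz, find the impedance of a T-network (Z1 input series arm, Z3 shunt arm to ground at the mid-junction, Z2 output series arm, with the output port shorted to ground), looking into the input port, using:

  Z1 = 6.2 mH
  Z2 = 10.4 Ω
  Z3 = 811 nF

Step 1 — Angular frequency: ω = 2π·f = 2π·44.4 = 279 rad/s.
Step 2 — Component impedances:
  Z1: Z = jωL = j·279·0.0062 = 0 + j1.73 Ω
  Z2: Z = R = 10.4 Ω
  Z3: Z = 1/(jωC) = -j/(ω·C) = 0 - j4420 Ω
Step 3 — With the output port shorted to ground, the output series arm Z2 runs from the junction to ground; the shunt arm Z3 also runs from the junction to ground. They appear in parallel: Z3 || Z2 = 10.4 - j0.02447 Ω.
Step 4 — Series with input arm Z1: Z_in = Z1 + (Z3 || Z2) = 10.4 + j1.705 Ω = 10.54∠9.3° Ω.

Z = 10.4 + j1.705 Ω = 10.54∠9.3° Ω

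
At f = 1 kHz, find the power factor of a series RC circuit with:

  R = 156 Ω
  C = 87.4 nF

Step 1 — Angular frequency: ω = 2π·f = 2π·1000 = 6283 rad/s.
Step 2 — Component impedances:
  R: Z = R = 156 Ω
  C: Z = 1/(jωC) = -j/(ω·C) = 0 - j1821 Ω
Step 3 — Series combination: Z_total = R + C = 156 - j1821 Ω = 1828∠-85.1° Ω.
Step 4 — Power factor: PF = cos(φ) = Re(Z)/|Z| = 156/1827.7 = 0.08535.
Step 5 — Type: Im(Z) = -1821 ⇒ leading (phase φ = -85.1°).

PF = 0.08535 (leading, φ = -85.1°)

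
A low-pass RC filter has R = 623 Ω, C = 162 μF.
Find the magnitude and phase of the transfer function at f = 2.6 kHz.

Step 1 — Angular frequency: ω = 2π·2600 = 1.634e+04 rad/s.
Step 2 — Transfer function: H(jω) = 1/(1 + jωRC).
Step 3 — Denominator: 1 + jωRC = 1 + j·1.634e+04·623·0.000162 = 1 + j1649.
Step 4 — H = 3.679e-07 - j0.0006065.
Step 5 — Magnitude: |H| = 0.0006065 (-64.3 dB); phase: φ = -90.0°.

|H| = 0.0006065 (-64.3 dB), φ = -90.0°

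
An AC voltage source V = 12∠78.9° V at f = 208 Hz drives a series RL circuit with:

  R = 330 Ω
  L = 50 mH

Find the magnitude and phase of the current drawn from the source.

Step 1 — Angular frequency: ω = 2π·f = 2π·208 = 1307 rad/s.
Step 2 — Component impedances:
  R: Z = R = 330 Ω
  L: Z = jωL = j·1307·0.05 = 0 + j65.35 Ω
Step 3 — Series combination: Z_total = R + L = 330 + j65.35 Ω = 336.4∠11.2° Ω.
Step 4 — Source phasor: V = 12∠78.9° V = 2.31 + j11.78 V.
Step 5 — Ohm's law: I = V / Z_total = (2.31 + j11.78) / (330 + j65.35) = 0.01354 + j0.033 A.
Step 6 — Convert to polar: |I| = 0.03567 A, ∠I = 67.7°.

I = 0.03567∠67.7° A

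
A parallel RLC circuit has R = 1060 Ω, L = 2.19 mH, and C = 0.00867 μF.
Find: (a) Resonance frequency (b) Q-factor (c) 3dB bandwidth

Step 1 — Resonance: ω₀ = 1/√(LC) = 1/√(0.00219·8.67e-09) = 2.295e+05 rad/s.
Step 2 — f₀ = ω₀/(2π) = 3.652e+04 Hz.
Step 3 — Parallel Q: Q = R/(ω₀L) = 1060/(2.295e+05·0.00219) = 2.109.
Step 4 — Bandwidth: Δω = ω₀/Q = 1.088e+05 rad/s; BW = Δω/(2π) = 1.732e+04 Hz.

(a) f₀ = 3.652e+04 Hz  (b) Q = 2.109  (c) BW = 1.732e+04 Hz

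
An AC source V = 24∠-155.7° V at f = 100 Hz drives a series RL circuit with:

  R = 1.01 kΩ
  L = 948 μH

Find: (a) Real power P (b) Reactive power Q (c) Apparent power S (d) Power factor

Step 1 — Angular frequency: ω = 2π·f = 2π·100 = 628.3 rad/s.
Step 2 — Component impedances:
  R: Z = R = 1010 Ω
  L: Z = jωL = j·628.3·0.000948 = 0 + j0.5956 Ω
Step 3 — Series combination: Z_total = R + L = 1010 + j0.5956 Ω = 1010∠0.0° Ω.
Step 4 — Source phasor: V = 24∠-155.7° V = -21.87 - j9.876 V.
Step 5 — Current: I = V / Z = -0.02166 - j0.009766 A = 0.02376∠-155.7° A.
Step 6 — Complex power: S = V·I* = 0.5703 + j0.0003363 VA.
Step 7 — Real power: P = Re(S) = 0.5703 W.
Step 8 — Reactive power: Q = Im(S) = 0.0003363 VAR.
Step 9 — Apparent power: |S| = 0.5703 VA.
Step 10 — Power factor: PF = P/|S| = 1 (lagging).

(a) P = 0.5703 W  (b) Q = 0.0003363 VAR  (c) S = 0.5703 VA  (d) PF = 1 (lagging)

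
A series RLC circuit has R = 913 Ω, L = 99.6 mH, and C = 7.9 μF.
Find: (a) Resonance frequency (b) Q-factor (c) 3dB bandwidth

Step 1 — Resonance: ω₀ = 1/√(LC) = 1/√(0.0996·7.9e-06) = 1127 rad/s.
Step 2 — f₀ = ω₀/(2π) = 179.4 Hz.
Step 3 — Series Q: Q = ω₀L/R = 1127·0.0996/913 = 0.123.
Step 4 — Bandwidth: Δω = ω₀/Q = 9167 rad/s; BW = Δω/(2π) = 1459 Hz.

(a) f₀ = 179.4 Hz  (b) Q = 0.123  (c) BW = 1459 Hz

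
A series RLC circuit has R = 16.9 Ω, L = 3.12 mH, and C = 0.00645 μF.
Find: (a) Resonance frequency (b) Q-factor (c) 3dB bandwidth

Step 1 — Resonance: ω₀ = 1/√(LC) = 1/√(0.00312·6.45e-09) = 2.229e+05 rad/s.
Step 2 — f₀ = ω₀/(2π) = 3.548e+04 Hz.
Step 3 — Series Q: Q = ω₀L/R = 2.229e+05·0.00312/16.9 = 41.15.
Step 4 — Bandwidth: Δω = ω₀/Q = 5417 rad/s; BW = Δω/(2π) = 862.1 Hz.

(a) f₀ = 3.548e+04 Hz  (b) Q = 41.15  (c) BW = 862.1 Hz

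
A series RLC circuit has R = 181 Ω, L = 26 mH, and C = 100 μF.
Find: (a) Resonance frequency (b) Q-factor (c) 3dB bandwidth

Step 1 — Resonance condition Im(Z)=0 gives ω₀ = 1/√(LC).
Step 2 — ω₀ = 1/√(0.026·0.0001) = 620.2 rad/s.
Step 3 — f₀ = ω₀/(2π) = 98.7 Hz.
Step 4 — Series Q: Q = ω₀L/R = 620.2·0.026/181 = 0.08909.
Step 5 — 3dB bandwidth: Δω = ω₀/Q = 6962 rad/s; BW = Δω/(2π) = 1108 Hz.

(a) f₀ = 98.7 Hz  (b) Q = 0.08909  (c) BW = 1108 Hz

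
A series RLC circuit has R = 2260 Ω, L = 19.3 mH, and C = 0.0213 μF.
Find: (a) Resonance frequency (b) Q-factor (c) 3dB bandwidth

Step 1 — Resonance: ω₀ = 1/√(LC) = 1/√(0.0193·2.13e-08) = 4.932e+04 rad/s.
Step 2 — f₀ = ω₀/(2π) = 7850 Hz.
Step 3 — Series Q: Q = ω₀L/R = 4.932e+04·0.0193/2260 = 0.4212.
Step 4 — Bandwidth: Δω = ω₀/Q = 1.171e+05 rad/s; BW = Δω/(2π) = 1.864e+04 Hz.

(a) f₀ = 7850 Hz  (b) Q = 0.4212  (c) BW = 1.864e+04 Hz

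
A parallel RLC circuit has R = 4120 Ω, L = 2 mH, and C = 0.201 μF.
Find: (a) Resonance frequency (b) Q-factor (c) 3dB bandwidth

Step 1 — Resonance: ω₀ = 1/√(LC) = 1/√(0.002·2.01e-07) = 4.988e+04 rad/s.
Step 2 — f₀ = ω₀/(2π) = 7938 Hz.
Step 3 — Parallel Q: Q = R/(ω₀L) = 4120/(4.988e+04·0.002) = 41.3.
Step 4 — Bandwidth: Δω = ω₀/Q = 1208 rad/s; BW = Δω/(2π) = 192.2 Hz.

(a) f₀ = 7938 Hz  (b) Q = 41.3  (c) BW = 192.2 Hz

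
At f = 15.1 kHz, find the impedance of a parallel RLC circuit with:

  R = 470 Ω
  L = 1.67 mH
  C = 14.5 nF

Step 1 — Angular frequency: ω = 2π·f = 2π·1.51e+04 = 9.488e+04 rad/s.
Step 2 — Component impedances:
  R: Z = R = 470 Ω
  L: Z = jωL = j·9.488e+04·0.00167 = 0 + j158.4 Ω
  C: Z = 1/(jωC) = -j/(ω·C) = 0 - j726.9 Ω
Step 3 — Parallel combination: 1/Z_total = 1/R + 1/L + 1/C; Z_total = 73.65 + j170.9 Ω = 186.1∠66.7° Ω.

Z = 73.65 + j170.9 Ω = 186.1∠66.7° Ω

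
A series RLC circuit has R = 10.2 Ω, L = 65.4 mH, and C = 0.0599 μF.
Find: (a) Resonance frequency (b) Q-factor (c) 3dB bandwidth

Step 1 — Resonance: ω₀ = 1/√(LC) = 1/√(0.0654·5.99e-08) = 1.598e+04 rad/s.
Step 2 — f₀ = ω₀/(2π) = 2543 Hz.
Step 3 — Series Q: Q = ω₀L/R = 1.598e+04·0.0654/10.2 = 102.4.
Step 4 — Bandwidth: Δω = ω₀/Q = 156 rad/s; BW = Δω/(2π) = 24.82 Hz.

(a) f₀ = 2543 Hz  (b) Q = 102.4  (c) BW = 24.82 Hz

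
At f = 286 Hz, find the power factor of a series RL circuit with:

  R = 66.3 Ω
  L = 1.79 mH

Step 1 — Angular frequency: ω = 2π·f = 2π·286 = 1797 rad/s.
Step 2 — Component impedances:
  R: Z = R = 66.3 Ω
  L: Z = jωL = j·1797·0.00179 = 0 + j3.217 Ω
Step 3 — Series combination: Z_total = R + L = 66.3 + j3.217 Ω = 66.38∠2.8° Ω.
Step 4 — Power factor: PF = cos(φ) = Re(Z)/|Z| = 66.3/66.38 = 0.9988.
Step 5 — Type: Im(Z) = 3.217 ⇒ lagging (phase φ = 2.8°).

PF = 0.9988 (lagging, φ = 2.8°)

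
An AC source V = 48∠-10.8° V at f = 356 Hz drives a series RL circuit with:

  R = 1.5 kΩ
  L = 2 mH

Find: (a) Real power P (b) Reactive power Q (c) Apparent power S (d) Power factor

Step 1 — Angular frequency: ω = 2π·f = 2π·356 = 2237 rad/s.
Step 2 — Component impedances:
  R: Z = R = 1500 Ω
  L: Z = jωL = j·2237·0.002 = 0 + j4.474 Ω
Step 3 — Series combination: Z_total = R + L = 1500 + j4.474 Ω = 1500∠0.2° Ω.
Step 4 — Source phasor: V = 48∠-10.8° V = 47.15 - j8.994 V.
Step 5 — Current: I = V / Z = 0.03142 - j0.00609 A = 0.032∠-11.0° A.
Step 6 — Complex power: S = V·I* = 1.536 + j0.004581 VA.
Step 7 — Real power: P = Re(S) = 1.536 W.
Step 8 — Reactive power: Q = Im(S) = 0.004581 VAR.
Step 9 — Apparent power: |S| = 1.536 VA.
Step 10 — Power factor: PF = P/|S| = 1 (lagging).

(a) P = 1.536 W  (b) Q = 0.004581 VAR  (c) S = 1.536 VA  (d) PF = 1 (lagging)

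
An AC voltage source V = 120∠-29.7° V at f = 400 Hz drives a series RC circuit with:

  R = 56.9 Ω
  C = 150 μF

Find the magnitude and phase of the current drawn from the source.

Step 1 — Angular frequency: ω = 2π·f = 2π·400 = 2513 rad/s.
Step 2 — Component impedances:
  R: Z = R = 56.9 Ω
  C: Z = 1/(jωC) = -j/(ω·C) = 0 - j2.653 Ω
Step 3 — Series combination: Z_total = R + C = 56.9 - j2.653 Ω = 56.96∠-2.7° Ω.
Step 4 — Source phasor: V = 120∠-29.7° V = 104.2 - j59.46 V.
Step 5 — Ohm's law: I = V / Z_total = (104.2 - j59.46) / (56.9 - j2.653) = 1.877 - j0.9574 A.
Step 6 — Convert to polar: |I| = 2.107 A, ∠I = -27.0°.

I = 2.107∠-27.0° A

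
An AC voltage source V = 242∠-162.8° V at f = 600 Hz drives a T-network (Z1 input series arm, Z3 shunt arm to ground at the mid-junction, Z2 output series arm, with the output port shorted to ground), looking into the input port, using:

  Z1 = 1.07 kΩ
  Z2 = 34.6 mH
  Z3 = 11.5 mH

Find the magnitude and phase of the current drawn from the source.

Step 1 — Angular frequency: ω = 2π·f = 2π·600 = 3770 rad/s.
Step 2 — Component impedances:
  Z1: Z = R = 1070 Ω
  Z2: Z = jωL = j·3770·0.0346 = 0 + j130.4 Ω
  Z3: Z = jωL = j·3770·0.0115 = 0 + j43.35 Ω
Step 3 — With the output port shorted to ground, the output series arm Z2 runs from the junction to ground; the shunt arm Z3 also runs from the junction to ground. They appear in parallel: Z3 || Z2 = 0 + j32.54 Ω.
Step 4 — Series with input arm Z1: Z_in = Z1 + (Z3 || Z2) = 1070 + j32.54 Ω = 1070∠1.7° Ω.
Step 5 — Source phasor: V = 242∠-162.8° V = -231.2 - j71.56 V.
Step 6 — Ohm's law: I = V / Z_total = (-231.2 - j71.56) / (1070 + j32.54) = -0.2179 - j0.06025 A.
Step 7 — Convert to polar: |I| = 0.2261 A, ∠I = -164.5°.

I = 0.2261∠-164.5° A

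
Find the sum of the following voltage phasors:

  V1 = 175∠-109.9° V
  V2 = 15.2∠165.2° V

Step 1 — Convert each phasor to rectangular form:
  V1 = 175·(cos(-109.9°) + j·sin(-109.9°)) = -59.57 - j164.6 V
  V2 = 15.2·(cos(165.2°) + j·sin(165.2°)) = -14.7 + j3.883 V
Step 2 — Sum components: V_total = -74.26 - j160.7 V.
Step 3 — Convert to polar: |V_total| = 177 V, ∠V_total = -114.8°.

V_total = 177∠-114.8° V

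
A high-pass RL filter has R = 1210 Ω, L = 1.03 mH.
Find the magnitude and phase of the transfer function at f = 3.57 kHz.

Step 1 — Angular frequency: ω = 2π·3570 = 2.243e+04 rad/s.
Step 2 — Transfer function: H(jω) = jωL/(R + jωL).
Step 3 — Numerator jωL = j·23.1; denominator R + jωL = 1210 + j23.1.
Step 4 — H = 0.0003645 + j0.01909.
Step 5 — Magnitude: |H| = 0.01909 (-34.4 dB); phase: φ = 88.9°.

|H| = 0.01909 (-34.4 dB), φ = 88.9°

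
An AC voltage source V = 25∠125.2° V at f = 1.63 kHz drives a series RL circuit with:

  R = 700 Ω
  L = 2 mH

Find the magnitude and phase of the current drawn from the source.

Step 1 — Angular frequency: ω = 2π·f = 2π·1630 = 1.024e+04 rad/s.
Step 2 — Component impedances:
  R: Z = R = 700 Ω
  L: Z = jωL = j·1.024e+04·0.002 = 0 + j20.48 Ω
Step 3 — Series combination: Z_total = R + L = 700 + j20.48 Ω = 700.3∠1.7° Ω.
Step 4 — Source phasor: V = 25∠125.2° V = -14.41 + j20.43 V.
Step 5 — Ohm's law: I = V / Z_total = (-14.41 + j20.43) / (700 + j20.48) = -0.01972 + j0.02976 A.
Step 6 — Convert to polar: |I| = 0.0357 A, ∠I = 123.5°.

I = 0.0357∠123.5° A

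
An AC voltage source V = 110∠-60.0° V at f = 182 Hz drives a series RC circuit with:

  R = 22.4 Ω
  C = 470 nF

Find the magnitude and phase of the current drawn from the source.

Step 1 — Angular frequency: ω = 2π·f = 2π·182 = 1144 rad/s.
Step 2 — Component impedances:
  R: Z = R = 22.4 Ω
  C: Z = 1/(jωC) = -j/(ω·C) = 0 - j1861 Ω
Step 3 — Series combination: Z_total = R + C = 22.4 - j1861 Ω = 1861∠-89.3° Ω.
Step 4 — Source phasor: V = 110∠-60.0° V = 55 - j95.26 V.
Step 5 — Ohm's law: I = V / Z_total = (55 - j95.26) / (22.4 - j1861) = 0.05155 + j0.02894 A.
Step 6 — Convert to polar: |I| = 0.05912 A, ∠I = 29.3°.

I = 0.05912∠29.3° A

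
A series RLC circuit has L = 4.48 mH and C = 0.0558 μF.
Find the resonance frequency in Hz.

Step 1 — Resonance condition Im(Z)=0 gives ω₀ = 1/√(LC).
Step 2 — ω₀ = 1/√(0.00448·5.58e-08) = 6.325e+04 rad/s.
Step 3 — f₀ = ω₀/(2π) = 1.007e+04 Hz.

f₀ = 1.007e+04 Hz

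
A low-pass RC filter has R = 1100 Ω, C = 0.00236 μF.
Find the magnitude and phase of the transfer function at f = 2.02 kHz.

Step 1 — Angular frequency: ω = 2π·2020 = 1.269e+04 rad/s.
Step 2 — Transfer function: H(jω) = 1/(1 + jωRC).
Step 3 — Denominator: 1 + jωRC = 1 + j·1.269e+04·1100·2.36e-09 = 1 + j0.03295.
Step 4 — H = 0.9989 - j0.03291.
Step 5 — Magnitude: |H| = 0.9995 (-0.0 dB); phase: φ = -1.9°.

|H| = 0.9995 (-0.0 dB), φ = -1.9°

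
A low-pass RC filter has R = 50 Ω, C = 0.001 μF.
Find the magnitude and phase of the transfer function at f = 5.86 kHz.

Step 1 — Angular frequency: ω = 2π·5860 = 3.682e+04 rad/s.
Step 2 — Transfer function: H(jω) = 1/(1 + jωRC).
Step 3 — Denominator: 1 + jωRC = 1 + j·3.682e+04·50·1e-09 = 1 + j0.001841.
Step 4 — H = 1 - j0.001841.
Step 5 — Magnitude: |H| = 1 (-0.0 dB); phase: φ = -0.1°.

|H| = 1 (-0.0 dB), φ = -0.1°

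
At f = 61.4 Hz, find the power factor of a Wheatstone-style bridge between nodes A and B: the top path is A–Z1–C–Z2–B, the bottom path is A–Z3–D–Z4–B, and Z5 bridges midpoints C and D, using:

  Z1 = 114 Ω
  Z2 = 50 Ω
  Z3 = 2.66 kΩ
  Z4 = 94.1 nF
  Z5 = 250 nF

Step 1 — Angular frequency: ω = 2π·f = 2π·61.4 = 385.8 rad/s.
Step 2 — Component impedances:
  Z1: Z = R = 114 Ω
  Z2: Z = R = 50 Ω
  Z3: Z = R = 2660 Ω
  Z4: Z = 1/(jωC) = -j/(ω·C) = 0 - j2.755e+04 Ω
  Z5: Z = 1/(jωC) = -j/(ω·C) = 0 - j1.037e+04 Ω
Step 3 — Bridge requires nodal analysis (the Z5 bridge couples midpoints C and D, so the two paths cannot be reduced to a simple series/parallel combination). Setting node B to ground and injecting 1 A at node A, the 3-node admittance system at A, C, D solves to V_A = Z_AB = 163.3 - j1.971 Ω = 163.3∠-0.7° Ω.
Step 4 — Power factor: PF = cos(φ) = Re(Z)/|Z| = 163.3/163.31 = 0.9999.
Step 5 — Type: Im(Z) = -1.971 ⇒ leading (phase φ = -0.7°).

PF = 0.9999 (leading, φ = -0.7°)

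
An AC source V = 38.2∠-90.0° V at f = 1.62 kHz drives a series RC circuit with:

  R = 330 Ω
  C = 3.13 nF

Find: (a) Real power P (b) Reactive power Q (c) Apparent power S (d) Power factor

Step 1 — Angular frequency: ω = 2π·f = 2π·1620 = 1.018e+04 rad/s.
Step 2 — Component impedances:
  R: Z = R = 330 Ω
  C: Z = 1/(jωC) = -j/(ω·C) = 0 - j3.139e+04 Ω
Step 3 — Series combination: Z_total = R + C = 330 - j3.139e+04 Ω = 3.139e+04∠-89.4° Ω.
Step 4 — Source phasor: V = 38.2∠-90.0° V = 0 - j38.2 V.
Step 5 — Current: I = V / Z = 0.001217 - j1.279e-05 A = 0.001217∠-0.6° A.
Step 6 — Complex power: S = V·I* = 0.0004887 - j0.04649 VA.
Step 7 — Real power: P = Re(S) = 0.0004887 W.
Step 8 — Reactive power: Q = Im(S) = -0.04649 VAR.
Step 9 — Apparent power: |S| = 0.04649 VA.
Step 10 — Power factor: PF = P/|S| = 0.01051 (leading).

(a) P = 0.0004887 W  (b) Q = -0.04649 VAR  (c) S = 0.04649 VA  (d) PF = 0.01051 (leading)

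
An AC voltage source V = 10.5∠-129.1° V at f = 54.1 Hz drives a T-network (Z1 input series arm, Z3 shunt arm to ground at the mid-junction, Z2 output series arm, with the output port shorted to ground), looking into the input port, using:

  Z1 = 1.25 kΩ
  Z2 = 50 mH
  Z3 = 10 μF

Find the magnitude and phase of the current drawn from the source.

Step 1 — Angular frequency: ω = 2π·f = 2π·54.1 = 339.9 rad/s.
Step 2 — Component impedances:
  Z1: Z = R = 1250 Ω
  Z2: Z = jωL = j·339.9·0.05 = 0 + j17 Ω
  Z3: Z = 1/(jωC) = -j/(ω·C) = 0 - j294.2 Ω
Step 3 — With the output port shorted to ground, the output series arm Z2 runs from the junction to ground; the shunt arm Z3 also runs from the junction to ground. They appear in parallel: Z3 || Z2 = 0 + j18.04 Ω.
Step 4 — Series with input arm Z1: Z_in = Z1 + (Z3 || Z2) = 1250 + j18.04 Ω = 1250∠0.8° Ω.
Step 5 — Source phasor: V = 10.5∠-129.1° V = -6.622 - j8.148 V.
Step 6 — Ohm's law: I = V / Z_total = (-6.622 - j8.148) / (1250 + j18.04) = -0.005391 - j0.006441 A.
Step 7 — Convert to polar: |I| = 0.008399 A, ∠I = -129.9°.

I = 0.008399∠-129.9° A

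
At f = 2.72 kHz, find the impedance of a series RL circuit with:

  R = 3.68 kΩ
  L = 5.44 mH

Step 1 — Angular frequency: ω = 2π·f = 2π·2720 = 1.709e+04 rad/s.
Step 2 — Component impedances:
  R: Z = R = 3680 Ω
  L: Z = jωL = j·1.709e+04·0.00544 = 0 + j92.97 Ω
Step 3 — Series combination: Z_total = R + L = 3680 + j92.97 Ω = 3681∠1.4° Ω.

Z = 3680 + j92.97 Ω = 3681∠1.4° Ω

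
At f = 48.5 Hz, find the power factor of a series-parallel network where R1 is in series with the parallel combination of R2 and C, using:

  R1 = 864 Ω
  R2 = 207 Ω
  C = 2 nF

Step 1 — Angular frequency: ω = 2π·f = 2π·48.5 = 304.7 rad/s.
Step 2 — Component impedances:
  R1: Z = R = 864 Ω
  R2: Z = R = 207 Ω
  C: Z = 1/(jωC) = -j/(ω·C) = 0 - j1.641e+06 Ω
Step 3 — Parallel branch: R2 || C = 1/(1/R2 + 1/C) = 207 - j0.02612 Ω.
Step 4 — Series with R1: Z_total = R1 + (R2 || C) = 1071 - j0.02612 Ω = 1071∠-0.0° Ω.
Step 5 — Power factor: PF = cos(φ) = Re(Z)/|Z| = 1071/1071 = 1.
Step 6 — Type: Im(Z) = -0.02612 ⇒ leading (phase φ = -0.0°).

PF = 1 (leading, φ = -0.0°)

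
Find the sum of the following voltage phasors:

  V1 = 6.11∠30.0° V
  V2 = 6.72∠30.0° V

Step 1 — Convert each phasor to rectangular form:
  V1 = 6.11·(cos(30.0°) + j·sin(30.0°)) = 5.291 + j3.055 V
  V2 = 6.72·(cos(30.0°) + j·sin(30.0°)) = 5.82 + j3.36 V
Step 2 — Sum components: V_total = 11.11 + j6.415 V.
Step 3 — Convert to polar: |V_total| = 12.83 V, ∠V_total = 30.0°.

V_total = 12.83∠30.0° V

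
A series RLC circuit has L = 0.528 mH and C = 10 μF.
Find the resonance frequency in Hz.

Step 1 — Resonance condition Im(Z)=0 gives ω₀ = 1/√(LC).
Step 2 — ω₀ = 1/√(0.000528·1e-05) = 1.376e+04 rad/s.
Step 3 — f₀ = ω₀/(2π) = 2190 Hz.

f₀ = 2190 Hz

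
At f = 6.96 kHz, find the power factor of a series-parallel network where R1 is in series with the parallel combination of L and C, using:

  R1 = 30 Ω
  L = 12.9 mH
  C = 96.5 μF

Step 1 — Angular frequency: ω = 2π·f = 2π·6960 = 4.373e+04 rad/s.
Step 2 — Component impedances:
  R1: Z = R = 30 Ω
  L: Z = jωL = j·4.373e+04·0.0129 = 0 + j564.1 Ω
  C: Z = 1/(jωC) = -j/(ω·C) = 0 - j0.237 Ω
Step 3 — Parallel branch: L || C = 1/(1/L + 1/C) = 0 - j0.2371 Ω.
Step 4 — Series with R1: Z_total = R1 + (L || C) = 30 - j0.2371 Ω = 30∠-0.5° Ω.
Step 5 — Power factor: PF = cos(φ) = Re(Z)/|Z| = 30/30 = 1.
Step 6 — Type: Im(Z) = -0.2371 ⇒ leading (phase φ = -0.5°).

PF = 1 (leading, φ = -0.5°)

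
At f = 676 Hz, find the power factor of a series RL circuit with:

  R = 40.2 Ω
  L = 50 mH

Step 1 — Angular frequency: ω = 2π·f = 2π·676 = 4247 rad/s.
Step 2 — Component impedances:
  R: Z = R = 40.2 Ω
  L: Z = jωL = j·4247·0.05 = 0 + j212.4 Ω
Step 3 — Series combination: Z_total = R + L = 40.2 + j212.4 Ω = 216.1∠79.3° Ω.
Step 4 — Power factor: PF = cos(φ) = Re(Z)/|Z| = 40.2/216.1 = 0.186.
Step 5 — Type: Im(Z) = 212.4 ⇒ lagging (phase φ = 79.3°).

PF = 0.186 (lagging, φ = 79.3°)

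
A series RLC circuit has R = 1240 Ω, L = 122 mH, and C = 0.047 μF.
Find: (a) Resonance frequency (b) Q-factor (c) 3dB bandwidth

Step 1 — Resonance: ω₀ = 1/√(LC) = 1/√(0.122·4.7e-08) = 1.321e+04 rad/s.
Step 2 — f₀ = ω₀/(2π) = 2102 Hz.
Step 3 — Series Q: Q = ω₀L/R = 1.321e+04·0.122/1240 = 1.299.
Step 4 — Bandwidth: Δω = ω₀/Q = 1.016e+04 rad/s; BW = Δω/(2π) = 1618 Hz.

(a) f₀ = 2102 Hz  (b) Q = 1.299  (c) BW = 1618 Hz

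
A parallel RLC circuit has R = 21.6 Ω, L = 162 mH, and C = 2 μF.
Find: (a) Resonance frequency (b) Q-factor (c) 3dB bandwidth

Step 1 — Resonance: ω₀ = 1/√(LC) = 1/√(0.162·2e-06) = 1757 rad/s.
Step 2 — f₀ = ω₀/(2π) = 279.6 Hz.
Step 3 — Parallel Q: Q = R/(ω₀L) = 21.6/(1757·0.162) = 0.07589.
Step 4 — Bandwidth: Δω = ω₀/Q = 2.315e+04 rad/s; BW = Δω/(2π) = 3684 Hz.

(a) f₀ = 279.6 Hz  (b) Q = 0.07589  (c) BW = 3684 Hz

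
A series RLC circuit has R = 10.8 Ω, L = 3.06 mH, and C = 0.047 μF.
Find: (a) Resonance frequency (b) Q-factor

Step 1 — Resonance condition Im(Z)=0 gives ω₀ = 1/√(LC).
Step 2 — ω₀ = 1/√(0.00306·4.7e-08) = 8.339e+04 rad/s.
Step 3 — f₀ = ω₀/(2π) = 1.327e+04 Hz.
Step 4 — Series Q: Q = ω₀L/R = 8.339e+04·0.00306/10.8 = 23.63.

(a) f₀ = 1.327e+04 Hz  (b) Q = 23.63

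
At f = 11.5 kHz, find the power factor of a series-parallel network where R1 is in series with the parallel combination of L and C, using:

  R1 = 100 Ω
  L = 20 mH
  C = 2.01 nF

Step 1 — Angular frequency: ω = 2π·f = 2π·1.15e+04 = 7.226e+04 rad/s.
Step 2 — Component impedances:
  R1: Z = R = 100 Ω
  L: Z = jωL = j·7.226e+04·0.02 = 0 + j1445 Ω
  C: Z = 1/(jωC) = -j/(ω·C) = 0 - j6885 Ω
Step 3 — Parallel branch: L || C = 1/(1/L + 1/C) = 0 + j1829 Ω.
Step 4 — Series with R1: Z_total = R1 + (L || C) = 100 + j1829 Ω = 1832∠86.9° Ω.
Step 5 — Power factor: PF = cos(φ) = Re(Z)/|Z| = 100/1832 = 0.05459.
Step 6 — Type: Im(Z) = 1829 ⇒ lagging (phase φ = 86.9°).

PF = 0.05459 (lagging, φ = 86.9°)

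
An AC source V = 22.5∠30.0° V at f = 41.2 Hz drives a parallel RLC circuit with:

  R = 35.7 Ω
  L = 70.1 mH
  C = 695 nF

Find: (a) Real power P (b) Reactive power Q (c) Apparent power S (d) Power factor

Step 1 — Angular frequency: ω = 2π·f = 2π·41.2 = 258.9 rad/s.
Step 2 — Component impedances:
  R: Z = R = 35.7 Ω
  L: Z = jωL = j·258.9·0.0701 = 0 + j18.15 Ω
  C: Z = 1/(jωC) = -j/(ω·C) = 0 - j5558 Ω
Step 3 — Parallel combination: 1/Z_total = 1/R + 1/L + 1/C; Z_total = 7.368 + j14.45 Ω = 16.22∠63.0° Ω.
Step 4 — Source phasor: V = 22.5∠30.0° V = 19.49 + j11.25 V.
Step 5 — Current: I = V / Z = 1.164 - j0.7552 A = 1.387∠-33.0° A.
Step 6 — Complex power: S = V·I* = 14.18 + j27.81 VA.
Step 7 — Real power: P = Re(S) = 14.18 W.
Step 8 — Reactive power: Q = Im(S) = 27.81 VAR.
Step 9 — Apparent power: |S| = 31.21 VA.
Step 10 — Power factor: PF = P/|S| = 0.4543 (lagging).

(a) P = 14.18 W  (b) Q = 27.81 VAR  (c) S = 31.21 VA  (d) PF = 0.4543 (lagging)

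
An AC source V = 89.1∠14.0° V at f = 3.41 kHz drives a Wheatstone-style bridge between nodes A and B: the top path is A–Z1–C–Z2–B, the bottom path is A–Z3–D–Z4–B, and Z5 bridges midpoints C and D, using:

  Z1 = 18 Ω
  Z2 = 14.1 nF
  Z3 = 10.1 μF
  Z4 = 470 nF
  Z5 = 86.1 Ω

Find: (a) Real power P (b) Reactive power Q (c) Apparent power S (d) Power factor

Step 1 — Angular frequency: ω = 2π·f = 2π·3410 = 2.143e+04 rad/s.
Step 2 — Component impedances:
  Z1: Z = R = 18 Ω
  Z2: Z = 1/(jωC) = -j/(ω·C) = 0 - j3310 Ω
  Z3: Z = 1/(jωC) = -j/(ω·C) = 0 - j4.621 Ω
  Z4: Z = 1/(jωC) = -j/(ω·C) = 0 - j99.3 Ω
  Z5: Z = R = 86.1 Ω
Step 3 — Bridge requires nodal analysis (the Z5 bridge couples midpoints C and D, so the two paths cannot be reduced to a simple series/parallel combination). Setting node B to ground and injecting 1 A at node A, the 3-node admittance system at A, C, D solves to V_A = Z_AB = 0.2082 - j100.8 Ω = 100.8∠-89.9° Ω.
Step 4 — Source phasor: V = 89.1∠14.0° V = 86.45 + j21.56 V.
Step 5 — Current: I = V / Z = -0.2121 + j0.8581 A = 0.8839∠103.9° A.
Step 6 — Complex power: S = V·I* = 0.1627 - j78.76 VA.
Step 7 — Real power: P = Re(S) = 0.1627 W.
Step 8 — Reactive power: Q = Im(S) = -78.76 VAR.
Step 9 — Apparent power: |S| = 78.76 VA.
Step 10 — Power factor: PF = P/|S| = 0.002066 (leading).

(a) P = 0.1627 W  (b) Q = -78.76 VAR  (c) S = 78.76 VA  (d) PF = 0.002066 (leading)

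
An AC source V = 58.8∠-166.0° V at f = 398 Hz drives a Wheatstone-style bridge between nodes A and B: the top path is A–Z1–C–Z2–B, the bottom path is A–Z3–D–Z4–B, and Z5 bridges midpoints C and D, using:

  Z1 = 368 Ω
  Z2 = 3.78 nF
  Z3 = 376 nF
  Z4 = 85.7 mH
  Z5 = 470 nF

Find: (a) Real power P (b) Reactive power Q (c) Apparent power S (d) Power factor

Step 1 — Angular frequency: ω = 2π·f = 2π·398 = 2501 rad/s.
Step 2 — Component impedances:
  Z1: Z = R = 368 Ω
  Z2: Z = 1/(jωC) = -j/(ω·C) = 0 - j1.058e+05 Ω
  Z3: Z = 1/(jωC) = -j/(ω·C) = 0 - j1064 Ω
  Z4: Z = jωL = j·2501·0.0857 = 0 + j214.3 Ω
  Z5: Z = 1/(jωC) = -j/(ω·C) = 0 - j850.8 Ω
Step 3 — Bridge requires nodal analysis (the Z5 bridge couples midpoints C and D, so the two paths cannot be reduced to a simple series/parallel combination). Setting node B to ground and injecting 1 A at node A, the 3-node admittance system at A, C, D solves to V_A = Z_AB = 109.9 - j278.9 Ω = 299.8∠-68.5° Ω.
Step 4 — Source phasor: V = 58.8∠-166.0° V = -57.05 - j14.23 V.
Step 5 — Current: I = V / Z = -0.02563 - j0.1944 A = 0.1961∠-97.5° A.
Step 6 — Complex power: S = V·I* = 4.228 - j10.73 VA.
Step 7 — Real power: P = Re(S) = 4.228 W.
Step 8 — Reactive power: Q = Im(S) = -10.73 VAR.
Step 9 — Apparent power: |S| = 11.53 VA.
Step 10 — Power factor: PF = P/|S| = 0.3667 (leading).

(a) P = 4.228 W  (b) Q = -10.73 VAR  (c) S = 11.53 VA  (d) PF = 0.3667 (leading)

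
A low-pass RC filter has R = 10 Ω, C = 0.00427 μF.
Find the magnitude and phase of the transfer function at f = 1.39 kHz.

Step 1 — Angular frequency: ω = 2π·1390 = 8734 rad/s.
Step 2 — Transfer function: H(jω) = 1/(1 + jωRC).
Step 3 — Denominator: 1 + jωRC = 1 + j·8734·10·4.27e-09 = 1 + j0.0003729.
Step 4 — H = 1 - j0.0003729.
Step 5 — Magnitude: |H| = 1 (-0.0 dB); phase: φ = -0.0°.

|H| = 1 (-0.0 dB), φ = -0.0°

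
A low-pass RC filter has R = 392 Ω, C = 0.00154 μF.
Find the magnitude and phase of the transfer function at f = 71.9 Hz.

Step 1 — Angular frequency: ω = 2π·71.9 = 451.8 rad/s.
Step 2 — Transfer function: H(jω) = 1/(1 + jωRC).
Step 3 — Denominator: 1 + jωRC = 1 + j·451.8·392·1.54e-09 = 1 + j0.0002727.
Step 4 — H = 1 - j0.0002727.
Step 5 — Magnitude: |H| = 1 (-0.0 dB); phase: φ = -0.0°.

|H| = 1 (-0.0 dB), φ = -0.0°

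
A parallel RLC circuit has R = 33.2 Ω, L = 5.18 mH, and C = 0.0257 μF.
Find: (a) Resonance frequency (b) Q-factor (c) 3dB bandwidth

Step 1 — Resonance: ω₀ = 1/√(LC) = 1/√(0.00518·2.57e-08) = 8.667e+04 rad/s.
Step 2 — f₀ = ω₀/(2π) = 1.379e+04 Hz.
Step 3 — Parallel Q: Q = R/(ω₀L) = 33.2/(8.667e+04·0.00518) = 0.07395.
Step 4 — Bandwidth: Δω = ω₀/Q = 1.172e+06 rad/s; BW = Δω/(2π) = 1.865e+05 Hz.

(a) f₀ = 1.379e+04 Hz  (b) Q = 0.07395  (c) BW = 1.865e+05 Hz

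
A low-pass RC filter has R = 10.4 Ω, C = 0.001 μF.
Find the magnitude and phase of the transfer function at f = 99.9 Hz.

Step 1 — Angular frequency: ω = 2π·99.9 = 627.7 rad/s.
Step 2 — Transfer function: H(jω) = 1/(1 + jωRC).
Step 3 — Denominator: 1 + jωRC = 1 + j·627.7·10.4·1e-09 = 1 + j6.528e-06.
Step 4 — H = 1 - j6.528e-06.
Step 5 — Magnitude: |H| = 1 (-0.0 dB); phase: φ = -0.0°.

|H| = 1 (-0.0 dB), φ = -0.0°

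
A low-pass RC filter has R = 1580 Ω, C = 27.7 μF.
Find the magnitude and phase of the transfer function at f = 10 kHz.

Step 1 — Angular frequency: ω = 2π·1e+04 = 6.283e+04 rad/s.
Step 2 — Transfer function: H(jω) = 1/(1 + jωRC).
Step 3 — Denominator: 1 + jωRC = 1 + j·6.283e+04·1580·2.77e-05 = 1 + j2750.
Step 4 — H = 1.322e-07 - j0.0003636.
Step 5 — Magnitude: |H| = 0.0003636 (-68.8 dB); phase: φ = -90.0°.

|H| = 0.0003636 (-68.8 dB), φ = -90.0°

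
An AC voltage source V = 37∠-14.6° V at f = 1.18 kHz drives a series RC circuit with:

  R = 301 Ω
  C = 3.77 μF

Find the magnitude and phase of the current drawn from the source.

Step 1 — Angular frequency: ω = 2π·f = 2π·1180 = 7414 rad/s.
Step 2 — Component impedances:
  R: Z = R = 301 Ω
  C: Z = 1/(jωC) = -j/(ω·C) = 0 - j35.78 Ω
Step 3 — Series combination: Z_total = R + C = 301 - j35.78 Ω = 303.1∠-6.8° Ω.
Step 4 — Source phasor: V = 37∠-14.6° V = 35.81 - j9.327 V.
Step 5 — Ohm's law: I = V / Z_total = (35.81 - j9.327) / (301 - j35.78) = 0.1209 - j0.01661 A.
Step 6 — Convert to polar: |I| = 0.1221 A, ∠I = -7.8°.

I = 0.1221∠-7.8° A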